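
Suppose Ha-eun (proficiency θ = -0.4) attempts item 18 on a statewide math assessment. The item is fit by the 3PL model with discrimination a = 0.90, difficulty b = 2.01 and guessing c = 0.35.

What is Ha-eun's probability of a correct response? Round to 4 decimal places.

P(θ) = c + (1 − c) · 1 / (1 + exp(−a(θ − b)))
Exponent: 0.90 × (-0.4 − 2.01) = -2.1690
1/(1 + e^{2.1690}) = 0.1026
P = 0.35 + 0.65 × 0.1026 = 0.4167

0.4167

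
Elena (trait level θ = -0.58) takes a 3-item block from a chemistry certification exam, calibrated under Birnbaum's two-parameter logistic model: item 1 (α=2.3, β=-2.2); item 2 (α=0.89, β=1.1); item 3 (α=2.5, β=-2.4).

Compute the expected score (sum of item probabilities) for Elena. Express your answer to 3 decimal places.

2.149

P(θ) = 1 / (1 + exp(−α(θ − β)))
P_1 = 1/(1+e^{-3.7260}) = 0.9765
P_2 = 1/(1+e^{1.4952}) = 0.1831
P_3 = 1/(1+e^{-4.5500}) = 0.9895
E[score] = 0.9765 + 0.1831 + 0.9895 = 2.1492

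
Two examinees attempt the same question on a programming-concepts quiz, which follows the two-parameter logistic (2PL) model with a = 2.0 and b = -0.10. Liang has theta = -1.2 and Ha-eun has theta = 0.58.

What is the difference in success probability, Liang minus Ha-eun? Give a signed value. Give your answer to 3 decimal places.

-0.696

P(theta) = 1 / (1 + exp(−a(theta − b)))
P(Liang) = 0.0998  [exponent -2.2000]
P(Ha-eun) = 0.7958  [exponent 1.3600]
Difference = 0.0998 − 0.7958 = -0.6960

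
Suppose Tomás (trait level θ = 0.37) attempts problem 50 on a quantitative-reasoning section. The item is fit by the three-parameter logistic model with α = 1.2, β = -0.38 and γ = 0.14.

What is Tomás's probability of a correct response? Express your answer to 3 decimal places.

P(θ) = γ + (1 − γ) · 1 / (1 + exp(−α(θ − β)))
Exponent: 1.2 × (0.37 − (-0.38)) = 0.9000
1/(1 + e^{-0.9000}) = 0.7109
P = 0.14 + 0.86 × 0.7109 = 0.7514

0.751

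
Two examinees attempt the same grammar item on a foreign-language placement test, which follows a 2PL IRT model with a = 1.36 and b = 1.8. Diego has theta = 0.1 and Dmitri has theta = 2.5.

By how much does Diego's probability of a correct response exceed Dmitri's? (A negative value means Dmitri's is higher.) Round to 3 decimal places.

-0.631

P(theta) = 1 / (1 + exp(−a(theta − b)))
P(Diego) = 0.0901  [exponent -2.3120]
P(Dmitri) = 0.7215  [exponent 0.9520]
Difference = 0.0901 − 0.7215 = -0.6314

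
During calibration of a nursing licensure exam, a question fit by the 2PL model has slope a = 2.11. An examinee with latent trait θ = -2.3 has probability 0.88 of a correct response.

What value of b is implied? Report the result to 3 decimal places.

-3.244

P(θ) = 1 / (1 + exp(−a(θ − b)))
logit(0.88) = ln(0.88/0.12) = 1.9924
b = θ − logit/(a) = -2.3 − 1.9924/2.1100 = -3.2443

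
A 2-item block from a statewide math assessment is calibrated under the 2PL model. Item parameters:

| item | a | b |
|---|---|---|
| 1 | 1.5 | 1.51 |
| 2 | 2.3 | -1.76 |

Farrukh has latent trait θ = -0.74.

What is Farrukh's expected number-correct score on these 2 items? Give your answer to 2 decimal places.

P(θ) = 1 / (1 + exp(−a(θ − b)))
P_1 = 1/(1+e^{3.3750}) = 0.0331
P_2 = 1/(1+e^{-2.3460}) = 0.9126
E[score] = 0.0331 + 0.9126 = 0.9457

0.95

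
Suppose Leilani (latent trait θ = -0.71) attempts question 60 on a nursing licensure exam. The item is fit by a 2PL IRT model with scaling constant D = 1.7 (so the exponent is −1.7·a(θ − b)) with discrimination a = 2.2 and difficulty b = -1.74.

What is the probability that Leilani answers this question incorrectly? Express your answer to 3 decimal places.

P(θ) = 1 / (1 + exp(−D·a(θ − b)))
Exponent: 1.7 × 2.2 × (-0.71 − (-1.74)) = 3.8522
1/(1 + e^{-3.8522}) = 0.9792
P = 0.9792
P(incorrect) = 1 − 0.9792 = 0.0208

0.021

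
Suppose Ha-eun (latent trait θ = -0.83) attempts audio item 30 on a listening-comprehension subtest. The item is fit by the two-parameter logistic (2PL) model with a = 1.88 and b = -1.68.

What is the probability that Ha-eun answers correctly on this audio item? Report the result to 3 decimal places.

P(θ) = 1 / (1 + exp(−a(θ − b)))
Exponent: 1.88 × (-0.83 − (-1.68)) = 1.5980
1/(1 + e^{-1.5980}) = 0.8317

0.832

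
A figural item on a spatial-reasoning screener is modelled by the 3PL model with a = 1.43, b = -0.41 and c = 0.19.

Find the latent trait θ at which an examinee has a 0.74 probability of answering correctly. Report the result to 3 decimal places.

P(θ) = c + (1 − c) · 1 / (1 + exp(−a(θ − b)))
Remove guessing floor: (0.74 − 0.19)/(1 − 0.19) = 0.6790
logit = ln(0.6790/0.3210) = 0.7492
θ = b + logit/(a) = -0.41 + 0.7492/1.4300 = 0.1139

0.114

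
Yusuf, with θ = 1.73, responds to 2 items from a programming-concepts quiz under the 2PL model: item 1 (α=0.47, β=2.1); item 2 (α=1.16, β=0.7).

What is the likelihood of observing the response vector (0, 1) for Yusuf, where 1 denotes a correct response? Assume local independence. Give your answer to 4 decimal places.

P(θ) = 1 / (1 + exp(−α(θ − β)))
P_1 = 1/(1+e^{0.1739}) = 0.4566
P_2 = 1/(1+e^{-1.1948}) = 0.7676
L = (1−P_1) × P_2 = 0.5434 × 0.7676 = 0.41709

0.4171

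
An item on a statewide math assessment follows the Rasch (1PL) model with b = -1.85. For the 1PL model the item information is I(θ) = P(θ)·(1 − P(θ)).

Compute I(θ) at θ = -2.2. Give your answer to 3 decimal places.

P = 1/(1+e^{0.3500}) = 0.4134
P(1−P) = 0.4134 × 0.5866 = 0.2425
I = P(1−P) = 0.24250

0.242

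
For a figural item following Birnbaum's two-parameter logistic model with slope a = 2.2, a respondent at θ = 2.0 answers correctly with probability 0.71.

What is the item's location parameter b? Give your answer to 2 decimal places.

P(θ) = 1 / (1 + exp(−a(θ − b)))
logit(0.71) = ln(0.71/0.29) = 0.8954
b = θ − logit/(a) = 2.0 − 0.8954/2.2000 = 1.5930

1.59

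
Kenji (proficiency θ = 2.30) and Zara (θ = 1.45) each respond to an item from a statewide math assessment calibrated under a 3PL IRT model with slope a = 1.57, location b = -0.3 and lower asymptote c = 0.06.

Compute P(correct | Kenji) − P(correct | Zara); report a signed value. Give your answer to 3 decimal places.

0.041

P(θ) = c + (1 − c) · 1 / (1 + exp(−a(θ − b)))
P(Kenji) = 0.9844  [exponent 4.0820]
P(Zara) = 0.9434  [exponent 2.7475]
Difference = 0.9844 − 0.9434 = 0.0410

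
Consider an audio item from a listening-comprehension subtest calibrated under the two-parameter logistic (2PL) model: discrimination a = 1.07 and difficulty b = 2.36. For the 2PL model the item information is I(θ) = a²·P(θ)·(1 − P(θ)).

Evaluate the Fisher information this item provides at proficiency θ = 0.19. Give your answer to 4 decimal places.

P = 1/(1+e^{2.3219}) = 0.0893
P(1−P) = 0.0893 × 0.9107 = 0.0813
I = a² × P(1−P) = 1.07² × 0.0813 = 0.09313

0.0931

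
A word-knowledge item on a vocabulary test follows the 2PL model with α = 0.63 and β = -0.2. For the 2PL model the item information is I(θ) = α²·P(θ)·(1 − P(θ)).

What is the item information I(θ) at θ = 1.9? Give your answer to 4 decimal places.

0.0659

P = 1/(1+e^{-1.3230}) = 0.7897
P(1−P) = 0.7897 × 0.2103 = 0.1661
I = α² × P(1−P) = 0.63² × 0.1661 = 0.06592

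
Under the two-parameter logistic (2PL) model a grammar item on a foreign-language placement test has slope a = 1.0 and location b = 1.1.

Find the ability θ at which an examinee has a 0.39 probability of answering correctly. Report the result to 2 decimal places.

P(θ) = 1 / (1 + exp(−a(θ − b)))
logit = ln(0.3900/0.6100) = -0.4473
θ = b + logit/(a) = 1.1 + (-0.4473)/1.0000 = 0.6527

0.65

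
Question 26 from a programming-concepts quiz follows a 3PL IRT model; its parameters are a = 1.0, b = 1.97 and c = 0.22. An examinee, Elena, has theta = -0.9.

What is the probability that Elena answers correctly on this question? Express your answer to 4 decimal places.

0.2619

P(theta) = c + (1 − c) · 1 / (1 + exp(−a(theta − b)))
Exponent: 1.0 × (-0.9 − 1.97) = -2.8700
1/(1 + e^{2.8700}) = 0.0537
P = 0.22 + 0.78 × 0.0537 = 0.2619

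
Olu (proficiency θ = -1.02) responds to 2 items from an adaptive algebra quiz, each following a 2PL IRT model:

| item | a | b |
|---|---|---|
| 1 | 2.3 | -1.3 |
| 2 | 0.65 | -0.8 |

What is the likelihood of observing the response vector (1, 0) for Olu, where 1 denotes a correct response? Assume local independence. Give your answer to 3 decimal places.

P(θ) = 1 / (1 + exp(−a(θ − b)))
P_1 = 1/(1+e^{-0.6440}) = 0.6557
P_2 = 1/(1+e^{0.1430}) = 0.4643
L = P_1 × (1−P_2) = 0.6557 × 0.5357 = 0.35123

0.351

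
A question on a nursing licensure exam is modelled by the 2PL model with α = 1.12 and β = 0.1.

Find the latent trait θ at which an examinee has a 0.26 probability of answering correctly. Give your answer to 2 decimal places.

P(θ) = 1 / (1 + exp(−α(θ − β)))
logit = ln(0.2600/0.7400) = -1.0460
θ = β + logit/(α) = 0.1 + (-1.0460)/1.1200 = -0.8339

-0.83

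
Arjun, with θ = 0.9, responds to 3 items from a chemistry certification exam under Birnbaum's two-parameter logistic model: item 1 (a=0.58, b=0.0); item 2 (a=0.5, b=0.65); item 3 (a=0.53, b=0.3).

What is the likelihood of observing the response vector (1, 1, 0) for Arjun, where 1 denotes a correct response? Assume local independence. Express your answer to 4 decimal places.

0.1404

P(θ) = 1 / (1 + exp(−a(θ − b)))
P_1 = 1/(1+e^{-0.5220}) = 0.6276
P_2 = 1/(1+e^{-0.1250}) = 0.5312
P_3 = 1/(1+e^{-0.3180}) = 0.5788
L = P_1 × P_2 × (1−P_3) = 0.6276 × 0.5312 × 0.4212 = 0.14041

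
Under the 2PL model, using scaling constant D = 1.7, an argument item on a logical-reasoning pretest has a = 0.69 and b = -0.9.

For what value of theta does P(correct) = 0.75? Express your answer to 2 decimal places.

P(theta) = 1 / (1 + exp(−D·a(theta − b)))
logit = ln(0.7500/0.2500) = 1.0986
theta = b + logit/(1.7·a) = -0.9 + 1.0986/1.1730 = 0.0366

0.04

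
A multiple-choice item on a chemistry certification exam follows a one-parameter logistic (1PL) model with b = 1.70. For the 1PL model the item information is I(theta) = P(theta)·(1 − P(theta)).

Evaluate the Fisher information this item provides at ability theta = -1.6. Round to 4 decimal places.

0.0343

P = 1/(1+e^{3.3000}) = 0.0356
P(1−P) = 0.0356 × 0.9644 = 0.0343
I = P(1−P) = 0.03431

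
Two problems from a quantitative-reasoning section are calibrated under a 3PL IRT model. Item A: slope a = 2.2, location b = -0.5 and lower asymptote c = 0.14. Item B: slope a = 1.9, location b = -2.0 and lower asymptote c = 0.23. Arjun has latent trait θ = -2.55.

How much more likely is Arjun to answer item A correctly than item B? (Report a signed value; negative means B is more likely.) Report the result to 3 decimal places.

-0.281

P(θ) = c + (1 − c) · 1 / (1 + exp(−a(θ − b)))
P_A = 0.1494
P_B = 0.4303
P_A − P_B = -0.2810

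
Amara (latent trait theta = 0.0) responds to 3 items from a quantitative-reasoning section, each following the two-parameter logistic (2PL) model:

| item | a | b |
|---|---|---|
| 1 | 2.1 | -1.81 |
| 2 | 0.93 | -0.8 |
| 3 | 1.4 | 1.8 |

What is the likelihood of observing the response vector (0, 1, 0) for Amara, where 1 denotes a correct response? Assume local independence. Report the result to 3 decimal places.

P(theta) = 1 / (1 + exp(−a(theta − b)))
P_1 = 1/(1+e^{-3.8010}) = 0.9781
P_2 = 1/(1+e^{-0.7440}) = 0.6779
P_3 = 1/(1+e^{2.5200}) = 0.0745
L = (1−P_1) × P_2 × (1−P_3) = 0.0219 × 0.6779 × 0.9255 = 0.01371

0.014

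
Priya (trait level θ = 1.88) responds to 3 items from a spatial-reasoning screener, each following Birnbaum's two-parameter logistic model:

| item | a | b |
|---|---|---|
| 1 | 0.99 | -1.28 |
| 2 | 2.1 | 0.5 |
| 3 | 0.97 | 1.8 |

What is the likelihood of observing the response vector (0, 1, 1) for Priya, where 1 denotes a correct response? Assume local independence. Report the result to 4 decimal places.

0.0207

P(θ) = 1 / (1 + exp(−a(θ − b)))
P_1 = 1/(1+e^{-3.1284}) = 0.9580
P_2 = 1/(1+e^{-2.8980}) = 0.9477
P_3 = 1/(1+e^{-0.0776}) = 0.5194
L = (1−P_1) × P_2 × P_3 = 0.0420 × 0.9477 × 0.5194 = 0.02065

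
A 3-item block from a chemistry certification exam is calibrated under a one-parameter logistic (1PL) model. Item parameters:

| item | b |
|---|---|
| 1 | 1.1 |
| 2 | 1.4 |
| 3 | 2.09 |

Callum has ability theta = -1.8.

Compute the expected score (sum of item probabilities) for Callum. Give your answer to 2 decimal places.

P(theta) = 1 / (1 + exp(−(theta − b)))
P_1 = 1/(1+e^{2.9000}) = 0.0522
P_2 = 1/(1+e^{3.2000}) = 0.0392
P_3 = 1/(1+e^{3.8900}) = 0.0200
E[score] = 0.0522 + 0.0392 + 0.0200 = 0.1114

0.11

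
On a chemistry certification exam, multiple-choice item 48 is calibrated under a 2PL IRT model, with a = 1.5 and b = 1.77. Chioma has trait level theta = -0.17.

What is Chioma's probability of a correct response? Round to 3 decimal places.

P(theta) = 1 / (1 + exp(−a(theta − b)))
Exponent: 1.5 × (-0.17 − 1.77) = -2.9100
1/(1 + e^{2.9100}) = 0.0517

0.052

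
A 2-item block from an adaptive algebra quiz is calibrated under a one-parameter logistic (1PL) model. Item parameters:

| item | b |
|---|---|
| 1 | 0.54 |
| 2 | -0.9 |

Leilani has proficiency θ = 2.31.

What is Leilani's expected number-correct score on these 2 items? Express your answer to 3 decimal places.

P(θ) = 1 / (1 + exp(−(θ − b)))
P_1 = 1/(1+e^{-1.7700}) = 0.8545
P_2 = 1/(1+e^{-3.2100}) = 0.9612
E[score] = 0.8545 + 0.9612 = 1.8157

1.816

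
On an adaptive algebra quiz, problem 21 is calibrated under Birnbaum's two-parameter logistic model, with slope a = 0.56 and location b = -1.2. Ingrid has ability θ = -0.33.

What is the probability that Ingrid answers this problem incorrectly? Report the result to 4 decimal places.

P(θ) = 1 / (1 + exp(−a(θ − b)))
Exponent: 0.56 × (-0.33 − (-1.2)) = 0.4872
1/(1 + e^{-0.4872}) = 0.6194
P(incorrect) = 1 − 0.6194 = 0.3806

0.3806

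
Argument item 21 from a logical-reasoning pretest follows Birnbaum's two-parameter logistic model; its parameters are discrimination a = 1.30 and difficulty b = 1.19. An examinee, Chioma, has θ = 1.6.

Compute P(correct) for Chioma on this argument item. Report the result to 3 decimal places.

0.630

P(θ) = 1 / (1 + exp(−a(θ − b)))
Exponent: 1.30 × (1.6 − 1.19) = 0.5330
1/(1 + e^{-0.5330}) = 0.6302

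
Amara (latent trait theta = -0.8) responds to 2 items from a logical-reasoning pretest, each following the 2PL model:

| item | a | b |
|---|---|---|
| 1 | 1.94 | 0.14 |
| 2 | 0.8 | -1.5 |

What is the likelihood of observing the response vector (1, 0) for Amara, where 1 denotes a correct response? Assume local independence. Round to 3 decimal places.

0.051

P(theta) = 1 / (1 + exp(−a(theta − b)))
P_1 = 1/(1+e^{1.8236}) = 0.1390
P_2 = 1/(1+e^{-0.5600}) = 0.6365
L = P_1 × (1−P_2) = 0.1390 × 0.3635 = 0.05053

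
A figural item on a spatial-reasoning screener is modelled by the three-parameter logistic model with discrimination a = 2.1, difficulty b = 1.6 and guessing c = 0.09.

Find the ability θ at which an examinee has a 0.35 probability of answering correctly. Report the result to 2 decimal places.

1.16

P(θ) = c + (1 − c) · 1 / (1 + exp(−a(θ − b)))
Remove guessing floor: (0.35 − 0.09)/(1 − 0.09) = 0.2857
logit = ln(0.2857/0.7143) = -0.9163
θ = b + logit/(a) = 1.6 + (-0.9163)/2.1000 = 1.1637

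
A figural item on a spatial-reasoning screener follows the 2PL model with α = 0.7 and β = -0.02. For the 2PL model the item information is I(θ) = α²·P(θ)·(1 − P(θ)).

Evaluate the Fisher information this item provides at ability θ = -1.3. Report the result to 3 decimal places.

0.101

P = 1/(1+e^{0.8960}) = 0.2899
P(1−P) = 0.2899 × 0.7101 = 0.2058
I = α² × P(1−P) = 0.7² × 0.2058 = 0.10086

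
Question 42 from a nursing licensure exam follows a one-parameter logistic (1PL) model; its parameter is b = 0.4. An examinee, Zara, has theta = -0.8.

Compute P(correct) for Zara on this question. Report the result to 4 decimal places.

0.2315

P(theta) = 1 / (1 + exp(−(theta − b)))
Exponent: (-0.8 − 0.4) = -1.2000
1/(1 + e^{1.2000}) = 0.2315
P = 0.2315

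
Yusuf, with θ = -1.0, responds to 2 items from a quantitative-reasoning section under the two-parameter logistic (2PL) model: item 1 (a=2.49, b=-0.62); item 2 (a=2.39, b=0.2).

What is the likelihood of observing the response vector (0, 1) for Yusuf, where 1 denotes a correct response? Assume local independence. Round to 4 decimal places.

P(θ) = 1 / (1 + exp(−a(θ − b)))
P_1 = 1/(1+e^{0.9462}) = 0.2796
P_2 = 1/(1+e^{2.8680}) = 0.0538
L = (1−P_1) × P_2 = 0.7204 × 0.0538 = 0.03872

0.0387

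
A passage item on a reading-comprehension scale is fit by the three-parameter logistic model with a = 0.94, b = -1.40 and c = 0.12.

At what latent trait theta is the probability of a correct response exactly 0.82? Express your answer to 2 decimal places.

P(theta) = c + (1 − c) · 1 / (1 + exp(−a(theta − b)))
Remove guessing floor: (0.82 − 0.12)/(1 − 0.12) = 0.7955
logit = ln(0.7955/0.2045) = 1.3581
theta = b + logit/(a) = -1.40 + 1.3581/0.9400 = 0.0448

0.04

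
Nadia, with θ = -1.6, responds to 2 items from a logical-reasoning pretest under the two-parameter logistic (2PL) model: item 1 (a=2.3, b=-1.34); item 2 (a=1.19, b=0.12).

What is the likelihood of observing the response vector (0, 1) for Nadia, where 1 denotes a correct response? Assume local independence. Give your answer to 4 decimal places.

P(θ) = 1 / (1 + exp(−a(θ − b)))
P_1 = 1/(1+e^{0.5980}) = 0.3548
P_2 = 1/(1+e^{2.0468}) = 0.1144
L = (1−P_1) × P_2 = 0.6452 × 0.1144 = 0.07380

0.0738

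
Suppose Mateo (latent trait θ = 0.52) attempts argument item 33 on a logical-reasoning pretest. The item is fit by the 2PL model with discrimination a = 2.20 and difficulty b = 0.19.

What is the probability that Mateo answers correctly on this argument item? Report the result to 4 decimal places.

P(θ) = 1 / (1 + exp(−a(θ − b)))
Exponent: 2.20 × (0.52 − 0.19) = 0.7260
1/(1 + e^{-0.7260}) = 0.6739

0.6739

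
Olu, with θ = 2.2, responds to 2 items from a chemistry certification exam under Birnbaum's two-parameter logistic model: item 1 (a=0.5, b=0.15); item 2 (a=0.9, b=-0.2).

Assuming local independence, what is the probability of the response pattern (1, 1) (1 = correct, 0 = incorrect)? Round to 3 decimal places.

0.660

P(θ) = 1 / (1 + exp(−a(θ − b)))
P_1 = 1/(1+e^{-1.0250}) = 0.7359
P_2 = 1/(1+e^{-2.1600}) = 0.8966
L = P_1 × P_2 = 0.7359 × 0.8966 = 0.65985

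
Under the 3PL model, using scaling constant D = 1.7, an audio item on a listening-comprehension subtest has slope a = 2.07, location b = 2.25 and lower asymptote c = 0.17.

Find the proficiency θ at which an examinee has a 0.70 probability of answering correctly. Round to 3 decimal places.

2.412

P(θ) = c + (1 − c) · 1 / (1 + exp(−D·a(θ − b)))
Remove guessing floor: (0.70 − 0.17)/(1 − 0.17) = 0.6386
logit = ln(0.6386/0.3614) = 0.5691
θ = b + logit/(1.7·a) = 2.25 + 0.5691/3.5190 = 2.4117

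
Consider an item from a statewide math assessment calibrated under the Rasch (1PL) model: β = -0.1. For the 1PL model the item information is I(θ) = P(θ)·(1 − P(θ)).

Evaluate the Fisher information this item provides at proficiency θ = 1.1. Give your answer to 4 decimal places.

0.1779

P = 1/(1+e^{-1.2000}) = 0.7685
P(1−P) = 0.7685 × 0.2315 = 0.1779
I = P(1−P) = 0.17789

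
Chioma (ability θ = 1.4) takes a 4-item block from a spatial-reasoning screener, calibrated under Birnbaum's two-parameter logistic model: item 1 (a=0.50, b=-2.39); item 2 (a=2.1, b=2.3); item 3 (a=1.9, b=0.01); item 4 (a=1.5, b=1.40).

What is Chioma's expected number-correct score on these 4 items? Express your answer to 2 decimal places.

2.43

P(θ) = 1 / (1 + exp(−a(θ − b)))
P_1 = 1/(1+e^{-1.8950}) = 0.8693
P_2 = 1/(1+e^{1.8900}) = 0.1312
P_3 = 1/(1+e^{-2.6410}) = 0.9335
P_4 = 1/(1+e^{0.0000}) = 0.5000
E[score] = 0.8693 + 0.1312 + 0.9335 + 0.5000 = 2.4340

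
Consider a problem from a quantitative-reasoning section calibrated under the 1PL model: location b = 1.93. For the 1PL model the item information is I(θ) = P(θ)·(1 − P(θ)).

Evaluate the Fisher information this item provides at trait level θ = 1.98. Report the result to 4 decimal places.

P = 1/(1+e^{-0.0500}) = 0.5125
P(1−P) = 0.5125 × 0.4875 = 0.2498
I = P(1−P) = 0.24984

0.2498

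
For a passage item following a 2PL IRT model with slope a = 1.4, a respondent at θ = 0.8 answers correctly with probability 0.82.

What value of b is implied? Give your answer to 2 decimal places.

-0.28

P(θ) = 1 / (1 + exp(−a(θ − b)))
logit(0.82) = ln(0.82/0.18) = 1.5163
b = θ − logit/(a) = 0.8 − 1.5163/1.4000 = -0.2831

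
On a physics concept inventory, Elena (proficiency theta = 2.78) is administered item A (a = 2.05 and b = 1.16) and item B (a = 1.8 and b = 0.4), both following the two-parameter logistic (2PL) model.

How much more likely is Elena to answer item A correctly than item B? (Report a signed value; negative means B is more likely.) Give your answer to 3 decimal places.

-0.021

P(theta) = 1 / (1 + exp(−a(theta − b)))
P_A = 0.9651
P_B = 0.9864
P_A − P_B = -0.0213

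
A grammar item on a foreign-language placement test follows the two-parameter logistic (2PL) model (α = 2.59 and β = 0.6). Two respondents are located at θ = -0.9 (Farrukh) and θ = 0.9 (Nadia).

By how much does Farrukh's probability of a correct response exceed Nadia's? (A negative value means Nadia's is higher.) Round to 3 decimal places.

-0.665

P(θ) = 1 / (1 + exp(−α(θ − β)))
P(Farrukh) = 0.0201  [exponent -3.8850]
P(Nadia) = 0.6850  [exponent 0.7770]
Difference = 0.0201 − 0.6850 = -0.6649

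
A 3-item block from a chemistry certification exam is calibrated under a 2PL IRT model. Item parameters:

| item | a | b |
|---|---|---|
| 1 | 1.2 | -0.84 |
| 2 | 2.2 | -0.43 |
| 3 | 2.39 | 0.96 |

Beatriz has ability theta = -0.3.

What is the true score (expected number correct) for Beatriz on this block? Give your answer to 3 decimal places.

P(theta) = 1 / (1 + exp(−a(theta − b)))
P_1 = 1/(1+e^{-0.6480}) = 0.6566
P_2 = 1/(1+e^{-0.2860}) = 0.5710
P_3 = 1/(1+e^{3.0114}) = 0.0469
E[score] = 0.6566 + 0.5710 + 0.0469 = 1.2745

1.274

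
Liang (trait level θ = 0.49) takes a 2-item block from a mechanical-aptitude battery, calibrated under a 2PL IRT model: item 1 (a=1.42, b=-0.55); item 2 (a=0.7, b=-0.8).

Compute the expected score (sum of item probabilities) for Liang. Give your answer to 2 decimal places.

P(θ) = 1 / (1 + exp(−a(θ − b)))
P_1 = 1/(1+e^{-1.4768}) = 0.8141
P_2 = 1/(1+e^{-0.9030}) = 0.7116
E[score] = 0.8141 + 0.7116 = 1.5257

1.53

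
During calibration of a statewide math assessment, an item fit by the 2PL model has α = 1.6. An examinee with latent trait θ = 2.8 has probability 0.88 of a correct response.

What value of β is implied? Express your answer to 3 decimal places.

P(θ) = 1 / (1 + exp(−α(θ − β)))
logit(0.88) = ln(0.88/0.12) = 1.9924
β = θ − logit/(α) = 2.8 − 1.9924/1.6000 = 1.5547

1.555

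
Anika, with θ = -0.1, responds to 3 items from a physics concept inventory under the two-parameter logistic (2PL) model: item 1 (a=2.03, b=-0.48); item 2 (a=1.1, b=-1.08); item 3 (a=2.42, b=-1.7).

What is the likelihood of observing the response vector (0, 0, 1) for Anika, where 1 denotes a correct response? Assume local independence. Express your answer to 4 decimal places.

0.0786

P(θ) = 1 / (1 + exp(−a(θ − b)))
P_1 = 1/(1+e^{-0.7714}) = 0.6838
P_2 = 1/(1+e^{-1.0780}) = 0.7461
P_3 = 1/(1+e^{-3.8720}) = 0.9796
L = (1−P_1) × (1−P_2) × P_3 = 0.3162 × 0.2539 × 0.9796 = 0.07864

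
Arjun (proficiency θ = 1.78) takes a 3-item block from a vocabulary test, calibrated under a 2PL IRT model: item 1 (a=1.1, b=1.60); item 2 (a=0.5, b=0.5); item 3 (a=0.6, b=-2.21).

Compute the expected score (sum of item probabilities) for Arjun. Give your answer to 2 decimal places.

P(θ) = 1 / (1 + exp(−a(θ − b)))
P_1 = 1/(1+e^{-0.1980}) = 0.5493
P_2 = 1/(1+e^{-0.6400}) = 0.6548
P_3 = 1/(1+e^{-2.3940}) = 0.9164
E[score] = 0.5493 + 0.6548 + 0.9164 = 2.1205

2.12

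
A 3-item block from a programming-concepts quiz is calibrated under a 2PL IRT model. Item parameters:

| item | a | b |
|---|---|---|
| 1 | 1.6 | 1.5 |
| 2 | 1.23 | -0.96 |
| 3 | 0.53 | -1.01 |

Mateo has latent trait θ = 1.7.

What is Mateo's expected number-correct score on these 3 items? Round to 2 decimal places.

P(θ) = 1 / (1 + exp(−a(θ − b)))
P_1 = 1/(1+e^{-0.3200}) = 0.5793
P_2 = 1/(1+e^{-3.2718}) = 0.9634
P_3 = 1/(1+e^{-1.4363}) = 0.8079
E[score] = 0.5793 + 0.9634 + 0.8079 = 2.3507

2.35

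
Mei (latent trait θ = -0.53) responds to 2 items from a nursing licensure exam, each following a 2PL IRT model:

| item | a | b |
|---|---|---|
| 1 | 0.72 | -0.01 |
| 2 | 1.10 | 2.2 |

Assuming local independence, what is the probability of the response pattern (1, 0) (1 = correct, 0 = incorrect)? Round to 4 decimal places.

P(θ) = 1 / (1 + exp(−a(θ − b)))
P_1 = 1/(1+e^{0.3744}) = 0.4075
P_2 = 1/(1+e^{3.0030}) = 0.0473
L = P_1 × (1−P_2) = 0.4075 × 0.9527 = 0.38821

0.3882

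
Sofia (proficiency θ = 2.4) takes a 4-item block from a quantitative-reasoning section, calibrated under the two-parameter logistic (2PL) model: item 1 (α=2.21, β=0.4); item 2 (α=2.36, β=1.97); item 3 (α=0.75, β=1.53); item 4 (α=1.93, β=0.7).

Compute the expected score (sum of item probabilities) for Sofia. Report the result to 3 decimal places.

3.343

P(θ) = 1 / (1 + exp(−α(θ − β)))
P_1 = 1/(1+e^{-4.4200}) = 0.9881
P_2 = 1/(1+e^{-1.0148}) = 0.7340
P_3 = 1/(1+e^{-0.6525}) = 0.6576
P_4 = 1/(1+e^{-3.2810}) = 0.9638
E[score] = 0.9881 + 0.7340 + 0.6576 + 0.9638 = 3.3434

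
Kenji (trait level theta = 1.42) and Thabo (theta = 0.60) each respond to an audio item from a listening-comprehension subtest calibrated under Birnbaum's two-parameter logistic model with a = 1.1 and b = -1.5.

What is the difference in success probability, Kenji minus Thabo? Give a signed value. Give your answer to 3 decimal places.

0.052

P(theta) = 1 / (1 + exp(−a(theta − b)))
P(Kenji) = 0.9613  [exponent 3.2120]
P(Thabo) = 0.9097  [exponent 2.3100]
Difference = 0.9613 − 0.9097 = 0.0516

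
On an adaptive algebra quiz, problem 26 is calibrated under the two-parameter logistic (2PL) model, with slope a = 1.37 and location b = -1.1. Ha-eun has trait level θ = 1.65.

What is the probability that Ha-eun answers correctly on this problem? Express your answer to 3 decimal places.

P(θ) = 1 / (1 + exp(−a(θ − b)))
Exponent: 1.37 × (1.65 − (-1.1)) = 3.7675
1/(1 + e^{-3.7675}) = 0.9774

0.977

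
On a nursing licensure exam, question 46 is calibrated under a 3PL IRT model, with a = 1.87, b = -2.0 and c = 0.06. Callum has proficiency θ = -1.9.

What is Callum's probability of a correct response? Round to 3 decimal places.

0.574

P(θ) = c + (1 − c) · 1 / (1 + exp(−a(θ − b)))
Exponent: 1.87 × (-1.9 − (-2.0)) = 0.1870
1/(1 + e^{-0.1870}) = 0.5466
P = 0.06 + 0.94 × 0.5466 = 0.5738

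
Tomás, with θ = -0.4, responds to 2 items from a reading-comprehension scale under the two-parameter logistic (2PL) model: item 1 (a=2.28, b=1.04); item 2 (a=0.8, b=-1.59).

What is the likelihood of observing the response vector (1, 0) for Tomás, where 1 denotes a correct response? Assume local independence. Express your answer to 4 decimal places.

0.0101

P(θ) = 1 / (1 + exp(−a(θ − b)))
P_1 = 1/(1+e^{3.2832}) = 0.0362
P_2 = 1/(1+e^{-0.9520}) = 0.7215
L = P_1 × (1−P_2) = 0.0362 × 0.2785 = 0.01007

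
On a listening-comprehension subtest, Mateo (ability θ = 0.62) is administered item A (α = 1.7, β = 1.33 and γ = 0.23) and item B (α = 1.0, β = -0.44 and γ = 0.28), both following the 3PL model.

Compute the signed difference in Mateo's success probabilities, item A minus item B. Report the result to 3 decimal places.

-0.407

P(θ) = γ + (1 − γ) · 1 / (1 + exp(−α(θ − β)))
P_A = 0.4073
P_B = 0.8147
P_A − P_B = -0.4075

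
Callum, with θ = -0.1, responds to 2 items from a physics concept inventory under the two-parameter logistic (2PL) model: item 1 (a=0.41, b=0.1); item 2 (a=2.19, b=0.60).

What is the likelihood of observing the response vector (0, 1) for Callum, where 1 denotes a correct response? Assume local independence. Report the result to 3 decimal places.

0.092

P(θ) = 1 / (1 + exp(−a(θ − b)))
P_1 = 1/(1+e^{0.0820}) = 0.4795
P_2 = 1/(1+e^{1.5330}) = 0.1776
L = (1−P_1) × P_2 = 0.5205 × 0.1776 = 0.09242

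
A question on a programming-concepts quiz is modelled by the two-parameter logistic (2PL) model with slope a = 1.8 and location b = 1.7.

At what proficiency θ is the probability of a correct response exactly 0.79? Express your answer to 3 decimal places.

P(θ) = 1 / (1 + exp(−a(θ − b)))
logit = ln(0.7900/0.2100) = 1.3249
θ = b + logit/(a) = 1.7 + 1.3249/1.8000 = 2.4361

2.436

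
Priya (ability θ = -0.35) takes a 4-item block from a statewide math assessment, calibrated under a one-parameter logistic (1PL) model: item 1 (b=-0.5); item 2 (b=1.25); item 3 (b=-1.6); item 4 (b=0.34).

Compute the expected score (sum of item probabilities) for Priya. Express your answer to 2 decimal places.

P(θ) = 1 / (1 + exp(−(θ − b)))
P_1 = 1/(1+e^{-0.1500}) = 0.5374
P_2 = 1/(1+e^{1.6000}) = 0.1680
P_3 = 1/(1+e^{-1.2500}) = 0.7773
P_4 = 1/(1+e^{0.6900}) = 0.3340
E[score] = 0.5374 + 0.1680 + 0.7773 + 0.3340 = 1.8167

1.82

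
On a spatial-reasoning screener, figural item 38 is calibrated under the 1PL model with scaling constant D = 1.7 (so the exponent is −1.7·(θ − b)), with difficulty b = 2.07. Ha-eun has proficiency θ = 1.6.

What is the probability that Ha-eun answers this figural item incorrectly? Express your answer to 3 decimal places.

P(θ) = 1 / (1 + exp(−D·(θ − b)))
Exponent: 1.7 × (1.6 − 2.07) = -0.7990
1/(1 + e^{0.7990}) = 0.3102
P = 0.3102
P(incorrect) = 1 − 0.3102 = 0.6898

0.690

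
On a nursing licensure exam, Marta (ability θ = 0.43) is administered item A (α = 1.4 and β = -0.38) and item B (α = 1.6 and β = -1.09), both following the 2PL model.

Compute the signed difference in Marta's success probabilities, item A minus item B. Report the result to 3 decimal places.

P(θ) = 1 / (1 + exp(−α(θ − β)))
P_A = 0.7566
P_B = 0.9192
P_A − P_B = -0.1627

-0.163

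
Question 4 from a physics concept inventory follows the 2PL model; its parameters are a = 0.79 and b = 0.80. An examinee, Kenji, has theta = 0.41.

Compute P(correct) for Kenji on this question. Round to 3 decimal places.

P(theta) = 1 / (1 + exp(−a(theta − b)))
Exponent: 0.79 × (0.41 − 0.80) = -0.3081
1/(1 + e^{0.3081}) = 0.4236

0.424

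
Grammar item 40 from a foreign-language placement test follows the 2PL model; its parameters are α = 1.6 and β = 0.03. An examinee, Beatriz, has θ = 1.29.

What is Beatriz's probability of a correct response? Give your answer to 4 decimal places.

P(θ) = 1 / (1 + exp(−α(θ − β)))
Exponent: 1.6 × (1.29 − 0.03) = 2.0160
1/(1 + e^{-2.0160}) = 0.8825

0.8825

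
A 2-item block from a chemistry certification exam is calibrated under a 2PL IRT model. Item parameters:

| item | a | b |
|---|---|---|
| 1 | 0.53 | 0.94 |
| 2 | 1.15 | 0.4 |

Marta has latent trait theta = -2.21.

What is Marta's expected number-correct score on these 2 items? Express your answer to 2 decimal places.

P(theta) = 1 / (1 + exp(−a(theta − b)))
P_1 = 1/(1+e^{1.6695}) = 0.1585
P_2 = 1/(1+e^{3.0015}) = 0.0474
E[score] = 0.1585 + 0.0474 = 0.2058

0.21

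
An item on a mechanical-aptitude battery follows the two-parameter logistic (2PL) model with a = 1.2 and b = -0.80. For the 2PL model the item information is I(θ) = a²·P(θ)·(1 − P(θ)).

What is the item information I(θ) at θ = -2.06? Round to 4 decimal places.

P = 1/(1+e^{1.5120}) = 0.1806
P(1−P) = 0.1806 × 0.8194 = 0.1480
I = a² × P(1−P) = 1.2² × 0.1480 = 0.21314

0.2131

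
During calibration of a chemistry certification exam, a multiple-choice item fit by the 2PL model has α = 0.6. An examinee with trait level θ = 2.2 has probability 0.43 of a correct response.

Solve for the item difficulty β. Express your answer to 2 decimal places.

2.67

P(θ) = 1 / (1 + exp(−α(θ − β)))
logit(0.43) = ln(0.43/0.57) = -0.2819
β = θ − logit/(α) = 2.2 − (-0.2819)/0.6000 = 2.6698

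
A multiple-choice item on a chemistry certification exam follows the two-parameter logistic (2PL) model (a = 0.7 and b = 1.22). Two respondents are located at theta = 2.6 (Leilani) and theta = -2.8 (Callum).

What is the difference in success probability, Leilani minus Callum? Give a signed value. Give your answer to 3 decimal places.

P(theta) = 1 / (1 + exp(−a(theta − b)))
P(Leilani) = 0.7243  [exponent 0.9660]
P(Callum) = 0.0566  [exponent -2.8140]
Difference = 0.7243 − 0.0566 = 0.6677

0.668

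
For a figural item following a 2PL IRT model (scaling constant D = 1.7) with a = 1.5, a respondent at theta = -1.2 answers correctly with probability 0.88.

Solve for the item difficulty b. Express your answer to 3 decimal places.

-1.981

P(theta) = 1 / (1 + exp(−D·a(theta − b)))
logit(0.88) = ln(0.88/0.12) = 1.9924
b = theta − logit/(1.7·a) = -1.2 − 1.9924/2.5500 = -1.9813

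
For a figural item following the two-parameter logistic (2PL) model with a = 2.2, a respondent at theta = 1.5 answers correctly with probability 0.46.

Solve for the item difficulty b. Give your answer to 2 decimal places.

1.57

P(theta) = 1 / (1 + exp(−a(theta − b)))
logit(0.46) = ln(0.46/0.54) = -0.1603
b = theta − logit/(a) = 1.5 − (-0.1603)/2.2000 = 1.5729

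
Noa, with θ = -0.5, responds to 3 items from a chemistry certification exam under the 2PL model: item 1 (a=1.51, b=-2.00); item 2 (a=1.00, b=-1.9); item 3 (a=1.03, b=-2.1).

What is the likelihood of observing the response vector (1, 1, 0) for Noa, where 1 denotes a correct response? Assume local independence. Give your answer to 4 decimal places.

P(θ) = 1 / (1 + exp(−a(θ − b)))
P_1 = 1/(1+e^{-2.2650}) = 0.9059
P_2 = 1/(1+e^{-1.4000}) = 0.8022
P_3 = 1/(1+e^{-1.6480}) = 0.8386
L = P_1 × P_2 × (1−P_3) = 0.9059 × 0.8022 × 0.1614 = 0.11728

0.1173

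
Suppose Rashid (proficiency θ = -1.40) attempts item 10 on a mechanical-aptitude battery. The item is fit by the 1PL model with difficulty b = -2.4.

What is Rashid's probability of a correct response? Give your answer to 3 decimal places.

P(θ) = 1 / (1 + exp(−(θ − b)))
Exponent: (-1.40 − (-2.4)) = 1.0000
1/(1 + e^{-1.0000}) = 0.7311
P = 0.7311

0.731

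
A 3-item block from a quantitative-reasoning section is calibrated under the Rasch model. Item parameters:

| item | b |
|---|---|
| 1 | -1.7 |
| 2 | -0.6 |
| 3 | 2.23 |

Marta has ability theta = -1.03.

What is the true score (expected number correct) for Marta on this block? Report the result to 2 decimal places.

1.09

P(theta) = 1 / (1 + exp(−(theta − b)))
P_1 = 1/(1+e^{-0.6700}) = 0.6615
P_2 = 1/(1+e^{0.4300}) = 0.3941
P_3 = 1/(1+e^{3.2600}) = 0.0370
E[score] = 0.6615 + 0.3941 + 0.0370 = 1.0926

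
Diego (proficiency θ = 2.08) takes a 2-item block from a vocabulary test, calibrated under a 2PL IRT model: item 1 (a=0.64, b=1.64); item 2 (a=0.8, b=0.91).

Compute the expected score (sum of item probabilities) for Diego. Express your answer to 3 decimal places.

1.288

P(θ) = 1 / (1 + exp(−a(θ − b)))
P_1 = 1/(1+e^{-0.2816}) = 0.5699
P_2 = 1/(1+e^{-0.9360}) = 0.7183
E[score] = 0.5699 + 0.7183 = 1.2882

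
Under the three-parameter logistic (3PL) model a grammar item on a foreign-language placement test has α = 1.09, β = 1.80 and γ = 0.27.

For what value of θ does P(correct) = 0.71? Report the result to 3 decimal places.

2.182

P(θ) = γ + (1 − γ) · 1 / (1 + exp(−α(θ − β)))
Remove guessing floor: (0.71 − 0.27)/(1 − 0.27) = 0.6027
logit = ln(0.6027/0.3973) = 0.4169
θ = β + logit/(α) = 1.80 + 0.4169/1.0900 = 2.1825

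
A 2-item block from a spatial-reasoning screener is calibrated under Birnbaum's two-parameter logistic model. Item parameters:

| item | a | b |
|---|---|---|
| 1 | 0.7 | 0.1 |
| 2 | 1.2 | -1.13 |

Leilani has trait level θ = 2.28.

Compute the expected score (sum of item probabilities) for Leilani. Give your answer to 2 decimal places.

P(θ) = 1 / (1 + exp(−a(θ − b)))
P_1 = 1/(1+e^{-1.5260}) = 0.8214
P_2 = 1/(1+e^{-4.0920}) = 0.9836
E[score] = 0.8214 + 0.9836 = 1.8050

1.80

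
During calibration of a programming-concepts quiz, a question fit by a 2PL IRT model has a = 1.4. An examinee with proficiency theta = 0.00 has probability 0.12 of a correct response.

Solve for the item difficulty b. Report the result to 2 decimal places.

P(theta) = 1 / (1 + exp(−a(theta − b)))
logit(0.12) = ln(0.12/0.88) = -1.9924
b = theta − logit/(a) = 0.00 − (-1.9924)/1.4000 = 1.4232

1.42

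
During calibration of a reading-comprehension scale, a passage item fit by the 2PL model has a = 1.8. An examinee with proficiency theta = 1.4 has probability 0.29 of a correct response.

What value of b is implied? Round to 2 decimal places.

1.90

P(theta) = 1 / (1 + exp(−a(theta − b)))
logit(0.29) = ln(0.29/0.71) = -0.8954
b = theta − logit/(a) = 1.4 − (-0.8954)/1.8000 = 1.8974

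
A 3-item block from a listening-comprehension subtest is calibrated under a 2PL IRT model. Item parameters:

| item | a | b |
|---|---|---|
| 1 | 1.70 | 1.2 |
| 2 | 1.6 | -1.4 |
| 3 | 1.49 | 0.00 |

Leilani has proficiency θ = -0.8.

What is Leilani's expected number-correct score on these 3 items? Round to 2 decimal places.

0.99

P(θ) = 1 / (1 + exp(−a(θ − b)))
P_1 = 1/(1+e^{3.4000}) = 0.0323
P_2 = 1/(1+e^{-0.9600}) = 0.7231
P_3 = 1/(1+e^{1.1920}) = 0.2329
E[score] = 0.0323 + 0.7231 + 0.2329 = 0.9883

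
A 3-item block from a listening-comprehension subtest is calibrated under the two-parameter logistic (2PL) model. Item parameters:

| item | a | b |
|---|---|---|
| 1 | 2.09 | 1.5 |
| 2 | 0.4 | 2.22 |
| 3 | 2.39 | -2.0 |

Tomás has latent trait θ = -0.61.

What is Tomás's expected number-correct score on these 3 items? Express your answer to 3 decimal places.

P(θ) = 1 / (1 + exp(−a(θ − b)))
P_1 = 1/(1+e^{4.4099}) = 0.0120
P_2 = 1/(1+e^{1.1320}) = 0.2438
P_3 = 1/(1+e^{-3.3221}) = 0.9652
E[score] = 0.0120 + 0.2438 + 0.9652 = 1.2210

1.221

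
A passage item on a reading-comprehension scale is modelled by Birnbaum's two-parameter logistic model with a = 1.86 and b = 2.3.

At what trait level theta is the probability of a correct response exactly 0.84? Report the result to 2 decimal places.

P(theta) = 1 / (1 + exp(−a(theta − b)))
logit = ln(0.8400/0.1600) = 1.6582
theta = b + logit/(a) = 2.3 + 1.6582/1.8600 = 3.1915

3.19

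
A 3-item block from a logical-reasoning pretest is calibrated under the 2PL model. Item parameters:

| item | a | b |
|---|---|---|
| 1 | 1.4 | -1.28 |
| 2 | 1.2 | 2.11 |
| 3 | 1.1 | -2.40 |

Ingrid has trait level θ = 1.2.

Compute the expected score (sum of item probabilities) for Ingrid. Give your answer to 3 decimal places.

2.202

P(θ) = 1 / (1 + exp(−a(θ − b)))
P_1 = 1/(1+e^{-3.4720}) = 0.9699
P_2 = 1/(1+e^{1.0920}) = 0.2512
P_3 = 1/(1+e^{-3.9600}) = 0.9813
E[score] = 0.9699 + 0.2512 + 0.9813 = 2.2024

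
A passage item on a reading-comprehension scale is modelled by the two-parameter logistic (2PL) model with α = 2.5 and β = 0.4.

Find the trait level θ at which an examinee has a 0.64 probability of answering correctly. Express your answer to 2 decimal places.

P(θ) = 1 / (1 + exp(−α(θ − β)))
logit = ln(0.6400/0.3600) = 0.5754
θ = β + logit/(α) = 0.4 + 0.5754/2.5000 = 0.6301

0.63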